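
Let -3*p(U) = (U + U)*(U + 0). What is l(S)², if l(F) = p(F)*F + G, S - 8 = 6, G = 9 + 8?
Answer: 29560969/9 ≈ 3.2846e+6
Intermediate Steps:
G = 17
S = 14 (S = 8 + 6 = 14)
p(U) = -2*U²/3 (p(U) = -(U + U)*(U + 0)/3 = -2*U*U/3 = -2*U²/3)
l(F) = 17 - 2*F³/3 (l(F) = (-2*F²/3)*F + 17 = -2*F³/3 + 17 = 17 - 2*F³/3)
l(S)² = (17 - ⅔*14³)² = (17 - ⅔*2744)² = (17 - 5488/3)² = (-5437/3)² = 29560969/9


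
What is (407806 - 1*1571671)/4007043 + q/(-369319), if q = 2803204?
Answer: -3887465474569/493292371239 ≈ -7.8807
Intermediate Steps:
(407806 - 1*1571671)/4007043 + q/(-369319) = (407806 - 1*1571671)/4007043 + 2803204/(-369319) = (407806 - 1571671)*(1/4007043) + 2803204*(-1/369319) = -1163865*1/4007043 - 2803204/369319 = -387955/1335681 - 2803204/369319 = -3887465474569/493292371239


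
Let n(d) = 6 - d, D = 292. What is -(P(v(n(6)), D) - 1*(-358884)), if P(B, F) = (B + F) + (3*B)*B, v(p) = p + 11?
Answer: -359550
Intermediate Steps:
v(p) = 11 + p
P(B, F) = B + F + 3*B² (P(B, F) = (B + F) + 3*B² = B + F + 3*B²)
-(P(v(n(6)), D) - 1*(-358884)) = -(((11 + (6 - 1*6)) + 292 + 3*(11 + (6 - 1*6))²) - 1*(-358884)) = -(((11 + (6 - 6)) + 292 + 3*(11 + (6 - 6))²) + 358884) = -(((11 + 0) + 292 + 3*(11 + 0)²) + 358884) = -((11 + 292 + 3*11²) + 358884) = -((11 + 292 + 3*121) + 358884) = -((11 + 292 + 363) + 358884) = -(666 + 358884) = -1*359550 = -359550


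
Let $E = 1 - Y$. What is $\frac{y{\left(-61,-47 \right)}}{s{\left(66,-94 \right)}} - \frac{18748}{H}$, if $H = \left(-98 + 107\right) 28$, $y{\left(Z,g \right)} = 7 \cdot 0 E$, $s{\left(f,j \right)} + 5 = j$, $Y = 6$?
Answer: $- \frac{4687}{63} \approx -74.397$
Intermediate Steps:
$s{\left(f,j \right)} = -5 + j$
$E = -5$ ($E = 1 - 6 = -5$)
$y{\left(Z,g \right)} = 0$ ($y{\left(Z,g \right)} = 7 \cdot 0 \left(-5\right) = 0 \left(-5\right) = 0$)
$H = 252$ ($H = 9 \cdot 28 = 252$)
$\frac{y{\left(-61,-47 \right)}}{s{\left(66,-94 \right)}} - \frac{18748}{H} = \frac{0}{-5 - 94} - \frac{18748}{252} = \frac{0}{-99} - \frac{4687}{63} = 0 \left(- \frac{1}{99}\right) - \frac{4687}{63} = 0 - \frac{4687}{63} = - \frac{4687}{63}$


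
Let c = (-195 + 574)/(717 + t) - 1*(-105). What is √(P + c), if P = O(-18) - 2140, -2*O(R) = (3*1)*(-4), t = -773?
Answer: 3*I*√177338/28 ≈ 45.12*I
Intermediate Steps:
O(R) = 6 (O(R) = -3*1*(-4)/2 = -3*(-4)/2 = -½*(-12) = 6)
c = 5501/56 (c = (-195 + 574)/(717 - 773) - 1*(-105) = 379/(-56) + 105 = 379*(-1/56) + 105 = -379/56 + 105 = 5501/56 ≈ 98.232)
P = -2134 (P = 6 - 2140 = -2134)
√(P + c) = √(-2134 + 5501/56) = √(-114003/56) = 3*I*√177338/28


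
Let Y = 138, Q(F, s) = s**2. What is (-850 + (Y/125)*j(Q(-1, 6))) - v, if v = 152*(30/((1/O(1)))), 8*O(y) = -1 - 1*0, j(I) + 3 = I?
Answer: -30446/125 ≈ -243.57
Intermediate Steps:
j(I) = -3 + I
O(y) = -1/8 (O(y) = (-1 - 1*0)/8 = (-1 + 0)/8 = (1/8)*(-1) = -1/8)
v = -570 (v = 152*(30/((1/(-1/8)))) = 152*(30/((1*(-8)))) = 152*(30/(-8)) = 152*(30*(-1/8)) = 152*(-15/4) = -570)
(-850 + (Y/125)*j(Q(-1, 6))) - v = (-850 + (138/125)*(-3 + 6**2)) - 1*(-570) = (-850 + (138*(1/125))*(-3 + 36)) + 570 = (-850 + (138/125)*33) + 570 = (-850 + 4554/125) + 570 = -101696/125 + 570 = -30446/125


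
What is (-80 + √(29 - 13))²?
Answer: 5776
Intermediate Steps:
(-80 + √(29 - 13))² = (-80 + √16)² = (-80 + 4)² = (-76)² = 5776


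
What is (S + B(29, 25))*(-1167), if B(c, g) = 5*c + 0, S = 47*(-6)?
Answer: 159879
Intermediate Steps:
S = -282
B(c, g) = 5*c
(S + B(29, 25))*(-1167) = (-282 + 5*29)*(-1167) = (-282 + 145)*(-1167) = -137*(-1167) = 159879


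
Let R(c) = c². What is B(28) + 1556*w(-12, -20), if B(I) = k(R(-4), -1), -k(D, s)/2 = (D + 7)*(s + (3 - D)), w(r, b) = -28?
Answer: -42924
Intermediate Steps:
k(D, s) = -2*(7 + D)*(3 + s - D) (k(D, s) = -2*(D + 7)*(s + (3 - D)) = -2*(7 + D)*(3 + s - D))
B(I) = 644 (B(I) = -42 - 14*(-1) + 2*((-4)²)² + 8*(-4)² - 2*(-4)²*(-1) = -42 + 14 + 2*16² + 8*16 - 2*16*(-1) = -42 + 14 + 2*256 + 128 + 32 = -42 + 14 + 512 + 128 + 32 = 644)
B(28) + 1556*w(-12, -20) = 644 + 1556*(-28) = 644 - 43568 = -42924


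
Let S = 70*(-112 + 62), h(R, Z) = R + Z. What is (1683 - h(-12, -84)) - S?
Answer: 5279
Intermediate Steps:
S = -3500 (S = 70*(-50) = -3500)
(1683 - h(-12, -84)) - S = (1683 - (-12 - 84)) - 1*(-3500) = (1683 - 1*(-96)) + 3500 = (1683 + 96) + 3500 = 1779 + 3500 = 5279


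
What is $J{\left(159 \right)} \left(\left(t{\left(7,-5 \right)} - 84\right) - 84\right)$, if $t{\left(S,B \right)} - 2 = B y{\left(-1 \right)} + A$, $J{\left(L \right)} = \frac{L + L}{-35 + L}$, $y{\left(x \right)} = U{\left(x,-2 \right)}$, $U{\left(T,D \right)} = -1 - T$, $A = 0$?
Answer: $- \frac{13197}{31} \approx -425.71$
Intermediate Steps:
$y{\left(x \right)} = -1 - x$
$J{\left(L \right)} = \frac{2 L}{-35 + L}$
$t{\left(S,B \right)} = 2$ ($t{\left(S,B \right)} = 2 + \left(B \left(-1 - -1\right) + 0\right) = 2 + \left(B \left(-1 + 1\right) + 0\right) = 2 + \left(B 0 + 0\right) = 2 + \left(0 + 0\right) = 2 + 0 = 2$)
$J{\left(159 \right)} \left(\left(t{\left(7,-5 \right)} - 84\right) - 84\right) = 2 \cdot 159 \frac{1}{-35 + 159} \left(\left(2 - 84\right) - 84\right) = 2 \cdot 159 \cdot \frac{1}{124} \left(-82 - 84\right) = 2 \cdot 159 \cdot \frac{1}{124} \left(-166\right) = \frac{159}{62} \left(-166\right) = - \frac{13197}{31}$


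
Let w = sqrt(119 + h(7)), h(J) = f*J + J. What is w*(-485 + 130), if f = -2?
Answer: -1420*sqrt(7) ≈ -3757.0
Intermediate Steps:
h(J) = -J (h(J) = -2*J + J = -J)
w = 4*sqrt(7) (w = sqrt(119 - 1*7) = sqrt(119 - 7) = sqrt(112) = 4*sqrt(7) ≈ 10.583)
w*(-485 + 130) = (4*sqrt(7))*(-485 + 130) = (4*sqrt(7))*(-355) = -1420*sqrt(7)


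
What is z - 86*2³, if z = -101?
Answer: -789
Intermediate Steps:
z - 86*2³ = -101 - 86*2³ = -101 - 86*8 = -101 - 688 = -789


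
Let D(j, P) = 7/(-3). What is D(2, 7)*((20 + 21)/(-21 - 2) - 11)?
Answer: 686/23 ≈ 29.826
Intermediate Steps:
D(j, P) = -7/3 (D(j, P) = 7*(-⅓) = -7/3)
D(2, 7)*((20 + 21)/(-21 - 2) - 11) = -7*((20 + 21)/(-21 - 2) - 11)/3 = -7*(41/(-23) - 11)/3 = -7*(41*(-1/23) - 11)/3 = -7*(-41/23 - 11)/3 = -7/3*(-294/23) = 686/23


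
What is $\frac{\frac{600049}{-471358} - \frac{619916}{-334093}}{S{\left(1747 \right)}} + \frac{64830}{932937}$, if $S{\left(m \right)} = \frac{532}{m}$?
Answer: $\frac{51645651426708168003}{26053192819453427432} \approx 1.9823$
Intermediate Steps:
$\frac{\frac{600049}{-471358} - \frac{619916}{-334093}}{S{\left(1747 \right)}} + \frac{64830}{932937} = \frac{\frac{600049}{-471358} - \frac{619916}{-334093}}{532 \cdot \frac{1}{1747}} + \frac{64830}{932937} = \frac{600049 \left(- \frac{1}{471358}\right) - - \frac{619916}{334093}}{532 \cdot \frac{1}{1747}} + 64830 \cdot \frac{1}{932937} = \frac{- \frac{600049}{471358} + \frac{619916}{334093}}{\frac{532}{1747}} + \frac{21610}{310979} = \frac{91730195371}{157477408294} \cdot \frac{1747}{532} + \frac{21610}{310979} = \frac{160252651313137}{83777981212408} + \frac{21610}{310979} = \frac{51645651426708168003}{26053192819453427432}$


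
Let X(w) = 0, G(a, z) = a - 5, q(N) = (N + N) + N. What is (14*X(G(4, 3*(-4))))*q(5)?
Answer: 0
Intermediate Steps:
q(N) = 3*N (q(N) = 2*N + N = 3*N)
G(a, z) = -5 + a
(14*X(G(4, 3*(-4))))*q(5) = (14*0)*(3*5) = 0*15 = 0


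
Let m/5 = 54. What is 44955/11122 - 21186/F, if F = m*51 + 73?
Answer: 386681373/153961846 ≈ 2.5115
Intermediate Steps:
m = 270 (m = 5*54 = 270)
F = 13843 (F = 270*51 + 73 = 13770 + 73 = 13843)
44955/11122 - 21186/F = 44955/11122 - 21186/13843 = 386681373/153961846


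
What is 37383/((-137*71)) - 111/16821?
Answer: -209966380/54539289 ≈ -3.8498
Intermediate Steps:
37383/((-137*71)) - 111/16821 = 37383/(-9727) - 111*1/16821 = 37383*(-1/9727) - 37/5607 = -37383/9727 - 37/5607 = -209966380/54539289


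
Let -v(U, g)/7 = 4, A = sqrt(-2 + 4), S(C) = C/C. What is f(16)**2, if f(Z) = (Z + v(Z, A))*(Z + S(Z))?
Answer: 41616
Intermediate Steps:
S(C) = 1
A = sqrt(2) ≈ 1.4142
v(U, g) = -28 (v(U, g) = -7*4 = -28)
f(Z) = (1 + Z)*(-28 + Z) (f(Z) = (Z - 28)*(Z + 1) = (-28 + Z)*(1 + Z) = (1 + Z)*(-28 + Z))
f(16)**2 = (-28 + 16**2 - 27*16)**2 = (-28 + 256 - 432)**2 = (-204)**2 = 41616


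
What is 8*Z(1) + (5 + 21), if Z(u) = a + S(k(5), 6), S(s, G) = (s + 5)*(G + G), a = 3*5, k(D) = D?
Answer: 1106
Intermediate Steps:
a = 15
S(s, G) = 2*G*(5 + s) (S(s, G) = (5 + s)*(2*G) = 2*G*(5 + s))
Z(u) = 135 (Z(u) = 15 + 2*6*(5 + 5) = 15 + 2*6*10 = 15 + 120 = 135)
8*Z(1) + (5 + 21) = 8*135 + (5 + 21) = 1080 + 26 = 1106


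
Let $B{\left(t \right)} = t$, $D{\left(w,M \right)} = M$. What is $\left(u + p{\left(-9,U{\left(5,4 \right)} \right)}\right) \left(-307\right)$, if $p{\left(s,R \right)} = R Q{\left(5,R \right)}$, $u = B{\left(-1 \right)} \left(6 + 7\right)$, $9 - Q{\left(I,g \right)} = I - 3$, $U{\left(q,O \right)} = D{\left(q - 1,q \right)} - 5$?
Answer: $3991$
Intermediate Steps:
$U{\left(q,O \right)} = -5 + q$ ($U{\left(q,O \right)} = q - 5 = -5 + q$)
$Q{\left(I,g \right)} = 12 - I$ ($Q{\left(I,g \right)} = 9 - \left(I - 3\right) = 9 - \left(-3 + I\right) = 12 - I$)
$u = -13$ ($u = - (6 + 7) = \left(-1\right) 13 = -13$)
$p{\left(s,R \right)} = 7 R$ ($p{\left(s,R \right)} = R \left(12 - 5\right) = R 7 = 7 R$)
$\left(u + p{\left(-9,U{\left(5,4 \right)} \right)}\right) \left(-307\right) = \left(-13 + 7 \left(-5 + 5\right)\right) \left(-307\right) = \left(-13 + 7 \cdot 0\right) \left(-307\right) = \left(-13 + 0\right) \left(-307\right) = \left(-13\right) \left(-307\right) = 3991$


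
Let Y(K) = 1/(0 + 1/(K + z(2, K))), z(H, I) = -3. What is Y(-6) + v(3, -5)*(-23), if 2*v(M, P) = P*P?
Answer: -593/2 ≈ -296.50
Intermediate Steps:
Y(K) = -3 + K (Y(K) = 1/(0 + 1/(K - 3)) = 1/(0 + 1/(-3 + K)) = 1/(1/(-3 + K)) = -3 + K)
v(M, P) = P²/2 (v(M, P) = (P*P)/2 = P²/2)
Y(-6) + v(3, -5)*(-23) = (-3 - 6) + ((½)*(-5)²)*(-23) = -9 + ((½)*25)*(-23) = -9 + (25/2)*(-23) = -9 - 575/2 = -593/2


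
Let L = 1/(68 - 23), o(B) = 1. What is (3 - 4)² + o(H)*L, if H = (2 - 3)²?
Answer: 46/45 ≈ 1.0222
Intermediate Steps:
H = 1 (H = (-1)² = 1)
L = 1/45 ≈ 0.022222
(3 - 4)² + o(H)*L = (3 - 4)² + 1*(1/45) = (-1)² + 1/45 = 1 + 1/45 = 46/45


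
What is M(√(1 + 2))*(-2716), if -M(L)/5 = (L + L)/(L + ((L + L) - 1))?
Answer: 122220/13 + 13580*√3/13 ≈ 11211.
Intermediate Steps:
M(L) = -10*L/(-1 + 3*L) (M(L) = -5*(L + L)/(L + ((L + L) - 1)) = -5*2*L/(L + (2*L - 1)) = -5*2*L/(L + (-1 + 2*L)) = -5*2*L/(-1 + 3*L) = -10*L/(-1 + 3*L))
M(√(1 + 2))*(-2716) = -10*√(1 + 2)/(-1 + 3*√(1 + 2))*(-2716) = -10*√3/(-1 + 3*√3)*(-2716) = 27160*√3/(-1 + 3*√3)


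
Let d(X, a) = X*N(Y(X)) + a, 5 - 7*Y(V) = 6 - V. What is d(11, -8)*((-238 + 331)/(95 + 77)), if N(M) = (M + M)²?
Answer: 93186/2107 ≈ 44.227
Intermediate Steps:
Y(V) = -⅐ + V/7 (Y(V) = 5/7 - (6 - V)/7 = 5/7 + (-6/7 + V/7) = -⅐ + V/7)
N(M) = 4*M² (N(M) = (2*M)² = 4*M²)
d(X, a) = a + 4*X*(-⅐ + X/7)² (d(X, a) = X*(4*(-⅐ + X/7)²) + a = 4*X*(-⅐ + X/7)² + a = a + 4*X*(-⅐ + X/7)²)
d(11, -8)*((-238 + 331)/(95 + 77)) = (-8 + (4/49)*11*(-1 + 11)²)*((-238 + 331)/(95 + 77)) = (-8 + (4/49)*11*10²)*(93/172) = (-8 + (4/49)*11*100)*(93*(1/172)) = (-8 + 4400/49)*(93/172) = (4008/49)*(93/172) = 93186/2107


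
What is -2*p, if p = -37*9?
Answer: 666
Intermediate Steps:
p = -333
-2*p = -2*(-333) = 666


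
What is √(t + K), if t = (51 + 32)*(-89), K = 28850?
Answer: 13*√127 ≈ 146.50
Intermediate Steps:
t = -7387 (t = 83*(-89) = -7387)
√(t + K) = √(-7387 + 28850) = √21463 = 13*√127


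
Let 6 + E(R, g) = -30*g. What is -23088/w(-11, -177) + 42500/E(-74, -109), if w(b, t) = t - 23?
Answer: 154153/1200 ≈ 128.46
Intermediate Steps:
E(R, g) = -6 - 30*g
w(b, t) = -23 + t
-23088/w(-11, -177) + 42500/E(-74, -109) = -23088/(-23 - 177) + 42500/(-6 - 30*(-109)) = -23088/(-200) + 42500/(-6 + 3270) = -23088*(-1/200) + 42500/3264 = 2886/25 + 42500*(1/3264) = 2886/25 + 625/48 = 154153/1200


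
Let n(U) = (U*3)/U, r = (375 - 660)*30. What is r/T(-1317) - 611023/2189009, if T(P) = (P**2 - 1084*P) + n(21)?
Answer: -65028135857/230730304636 ≈ -0.28184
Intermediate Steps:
r = -8550 (r = -285*30 = -8550)
n(U) = 3 (n(U) = (3*U)/U = 3)
T(P) = 3 + P**2 - 1084*P (T(P) = (P**2 - 1084*P) + 3 = 3 + P**2 - 1084*P)
r/T(-1317) - 611023/2189009 = -8550/(3 + (-1317)**2 - 1084*(-1317)) - 611023/2189009 = -8550/(3 + 1734489 + 1427628) - 611023*1/2189009 = -8550/3162120 - 611023/2189009 = -8550*1/3162120 - 611023/2189009 = -285/105404 - 611023/2189009 = -65028135857/230730304636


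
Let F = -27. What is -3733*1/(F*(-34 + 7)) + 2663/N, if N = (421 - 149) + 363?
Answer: -429128/462915 ≈ -0.92701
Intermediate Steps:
N = 635 (N = 272 + 363 = 635)
-3733*1/(F*(-34 + 7)) + 2663/N = -3733*(-1/(27*(-34 + 7))) + 2663/635 = -3733/((-27*(-27))) + 2663*(1/635) = -3733/729 + 2663/635 = -429128/462915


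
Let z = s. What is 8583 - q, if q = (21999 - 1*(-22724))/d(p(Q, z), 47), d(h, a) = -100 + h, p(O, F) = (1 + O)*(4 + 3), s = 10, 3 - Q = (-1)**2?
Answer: 722780/79 ≈ 9149.1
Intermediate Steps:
Q = 2 (Q = 3 - 1*(-1)**2 = 3 - 1*1 = 3 - 1 = 2)
z = 10
p(O, F) = 7 + 7*O (p(O, F) = (1 + O)*7 = 7 + 7*O)
q = -44723/79 (q = (21999 - 1*(-22724))/(-100 + (7 + 7*2)) = (21999 + 22724)/(-100 + (7 + 14)) = 44723/(-100 + 21) = 44723/(-79) = 44723*(-1/79) = -44723/79 ≈ -566.11)
8583 - q = 8583 - 1*(-44723/79) = 8583 + 44723/79 = 722780/79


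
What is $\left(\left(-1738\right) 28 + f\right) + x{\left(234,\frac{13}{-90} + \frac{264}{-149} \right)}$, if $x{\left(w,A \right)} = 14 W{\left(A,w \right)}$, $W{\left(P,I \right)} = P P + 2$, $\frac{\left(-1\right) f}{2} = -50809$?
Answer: $\frac{4768448547763}{89914050} \approx 53033.0$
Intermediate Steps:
$f = 101618$ ($f = \left(-2\right) \left(-50809\right) = 101618$)
$W{\left(P,I \right)} = 2 + P^{2}$ ($W{\left(P,I \right)} = P^{2} + 2 = 2 + P^{2}$)
$x{\left(w,A \right)} = 28 + 14 A^{2}$ ($x{\left(w,A \right)} = 14 \left(2 + A^{2}\right) = 28 + 14 A^{2}$)
$\left(\left(-1738\right) 28 + f\right) + x{\left(234,\frac{13}{-90} + \frac{264}{-149} \right)} = \left(\left(-1738\right) 28 + 101618\right) + \left(28 + 14 \left(\frac{13}{-90} + \frac{264}{-149}\right)^{2}\right) = \left(-48664 + 101618\right) + \left(28 + 14 \left(13 \left(- \frac{1}{90}\right) + 264 \left(- \frac{1}{149}\right)\right)^{2}\right) = 52954 + \left(28 + 14 \left(- \frac{13}{90} - \frac{264}{149}\right)^{2}\right) = 52954 + \left(28 + 14 \left(- \frac{25697}{13410}\right)^{2}\right) = 52954 + \left(28 + 14 \cdot \frac{660335809}{179828100}\right) = 52954 + \left(28 + \frac{4622350663}{89914050}\right) = 52954 + \frac{7139944063}{89914050} = \frac{4768448547763}{89914050}$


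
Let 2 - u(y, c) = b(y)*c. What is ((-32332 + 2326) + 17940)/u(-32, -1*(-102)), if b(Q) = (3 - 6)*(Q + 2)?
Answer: 6033/4589 ≈ 1.3147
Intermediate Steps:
b(Q) = -6 - 3*Q (b(Q) = -3*(2 + Q) = -6 - 3*Q)
u(y, c) = 2 - c*(-6 - 3*y) (u(y, c) = 2 - (-6 - 3*y)*c = 2 - c*(-6 - 3*y))
((-32332 + 2326) + 17940)/u(-32, -1*(-102)) = ((-32332 + 2326) + 17940)/(2 + 3*(-1*(-102))*(2 - 32)) = (-30006 + 17940)/(2 + 3*102*(-30)) = -12066/(2 - 9180) = -12066/(-9178) = -12066*(-1/9178) = 6033/4589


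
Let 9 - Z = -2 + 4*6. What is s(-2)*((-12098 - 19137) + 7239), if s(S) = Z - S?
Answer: 263956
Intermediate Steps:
Z = -13 (Z = 9 - (-2 + 4*6) = 9 - (-2 + 24) = 9 - 1*22 = 9 - 22 = -13)
s(S) = -13 - S
s(-2)*((-12098 - 19137) + 7239) = (-13 - 1*(-2))*((-12098 - 19137) + 7239) = (-13 + 2)*(-31235 + 7239) = -11*(-23996) = 263956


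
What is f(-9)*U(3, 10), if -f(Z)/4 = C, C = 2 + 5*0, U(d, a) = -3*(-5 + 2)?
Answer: -72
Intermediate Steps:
U(d, a) = 9 (U(d, a) = -3*(-3) = 9)
C = 2 (C = 2 + 0 = 2)
f(Z) = -8 (f(Z) = -4*2 = -8)
f(-9)*U(3, 10) = -8*9 = -72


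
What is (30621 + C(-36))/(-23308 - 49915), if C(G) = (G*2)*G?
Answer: -33213/73223 ≈ -0.45359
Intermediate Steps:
C(G) = 2*G² (C(G) = (2*G)*G = 2*G²)
(30621 + C(-36))/(-23308 - 49915) = (30621 + 2*(-36)²)/(-23308 - 49915) = (30621 + 2*1296)/(-73223) = (30621 + 2592)*(-1/73223) = 33213*(-1/73223) = -33213/73223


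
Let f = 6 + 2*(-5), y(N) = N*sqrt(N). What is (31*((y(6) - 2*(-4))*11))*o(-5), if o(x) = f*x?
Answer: 54560 + 40920*sqrt(6) ≈ 1.5479e+5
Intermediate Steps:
y(N) = N**(3/2)
f = -4 (f = 6 - 10 = -4)
o(x) = -4*x
(31*((y(6) - 2*(-4))*11))*o(-5) = (31*((6**(3/2) - 2*(-4))*11))*(-4*(-5)) = (31*((6*sqrt(6) + 8)*11))*20 = (31*((8 + 6*sqrt(6))*11))*20 = (31*(88 + 66*sqrt(6)))*20 = (2728 + 2046*sqrt(6))*20 = 54560 + 40920*sqrt(6)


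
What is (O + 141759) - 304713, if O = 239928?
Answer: 76974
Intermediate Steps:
(O + 141759) - 304713 = (239928 + 141759) - 304713 = 381687 - 304713 = 76974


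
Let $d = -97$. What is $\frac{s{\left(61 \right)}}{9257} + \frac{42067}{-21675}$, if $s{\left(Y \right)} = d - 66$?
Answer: $- \frac{392947244}{200645475} \approx -1.9584$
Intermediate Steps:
$s{\left(Y \right)} = -163$ ($s{\left(Y \right)} = -97 - 66 = -163$)
$\frac{s{\left(61 \right)}}{9257} + \frac{42067}{-21675} = - \frac{163}{9257} + \frac{42067}{-21675} = \left(-163\right) \frac{1}{9257} + 42067 \left(- \frac{1}{21675}\right) = - \frac{163}{9257} - \frac{42067}{21675} = - \frac{392947244}{200645475}$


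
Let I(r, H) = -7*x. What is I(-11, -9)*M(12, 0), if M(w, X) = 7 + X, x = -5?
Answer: 245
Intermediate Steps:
I(r, H) = 35 (I(r, H) = -7*(-5) = 35)
I(-11, -9)*M(12, 0) = 35*(7 + 0) = 35*7 = 245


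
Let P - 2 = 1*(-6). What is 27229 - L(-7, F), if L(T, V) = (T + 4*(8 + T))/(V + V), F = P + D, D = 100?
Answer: 1742657/64 ≈ 27229.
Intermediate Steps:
P = -4 (P = 2 + 1*(-6) = 2 - 6 = -4)
F = 96 (F = -4 + 100 = 96)
L(T, V) = (32 + 5*T)/(2*V) (L(T, V) = (T + (32 + 4*T))/((2*V)) = (32 + 5*T)*(1/(2*V)) = (32 + 5*T)/(2*V))
27229 - L(-7, F) = 27229 - (32 + 5*(-7))/(2*96) = 27229 - (32 - 35)/(2*96) = 27229 - (-3)/(2*96) = 27229 - 1*(-1/64) = 27229 + 1/64 = 1742657/64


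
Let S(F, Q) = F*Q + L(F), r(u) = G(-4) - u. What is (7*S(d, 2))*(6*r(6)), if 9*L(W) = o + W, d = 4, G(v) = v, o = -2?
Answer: -10360/3 ≈ -3453.3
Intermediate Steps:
L(W) = -2/9 + W/9 (L(W) = (-2 + W)/9 = -2/9 + W/9)
r(u) = -4 - u
S(F, Q) = -2/9 + F/9 + F*Q (S(F, Q) = F*Q + (-2/9 + F/9) = -2/9 + F/9 + F*Q)
(7*S(d, 2))*(6*r(6)) = (7*(-2/9 + (1/9)*4 + 4*2))*(6*(-4 - 1*6)) = (7*(-2/9 + 4/9 + 8))*(6*(-4 - 6)) = (7*(74/9))*(6*(-10)) = (518/9)*(-60) = -10360/3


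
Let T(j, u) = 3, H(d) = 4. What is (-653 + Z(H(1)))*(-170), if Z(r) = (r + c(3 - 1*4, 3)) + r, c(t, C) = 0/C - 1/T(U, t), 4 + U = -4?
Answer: 329120/3 ≈ 1.0971e+5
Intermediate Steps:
U = -8 (U = -4 - 4 = -8)
c(t, C) = -⅓ (c(t, C) = 0/C - 1/3 = 0 - 1*⅓ = 0 - ⅓ = -⅓)
Z(r) = -⅓ + 2*r (Z(r) = (r - ⅓) + r = (-⅓ + r) + r = -⅓ + 2*r)
(-653 + Z(H(1)))*(-170) = (-653 + (-⅓ + 2*4))*(-170) = (-653 + (-⅓ + 8))*(-170) = (-653 + 23/3)*(-170) = -1936/3*(-170) = 329120/3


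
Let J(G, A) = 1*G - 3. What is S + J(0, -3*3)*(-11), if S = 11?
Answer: 44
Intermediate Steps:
J(G, A) = -3 + G (J(G, A) = G - 3 = -3 + G)
S + J(0, -3*3)*(-11) = 11 + (-3 + 0)*(-11) = 11 - 3*(-11) = 11 + 33 = 44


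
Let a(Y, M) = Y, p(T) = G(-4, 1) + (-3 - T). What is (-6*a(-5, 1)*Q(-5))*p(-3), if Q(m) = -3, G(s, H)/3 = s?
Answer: 1080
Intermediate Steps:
G(s, H) = 3*s
p(T) = -15 - T (p(T) = 3*(-4) + (-3 - T) = -12 + (-3 - T) = -15 - T)
(-6*a(-5, 1)*Q(-5))*p(-3) = (-(-30)*(-3))*(-15 - 1*(-3)) = (-6*15)*(-15 + 3) = -90*(-12) = 1080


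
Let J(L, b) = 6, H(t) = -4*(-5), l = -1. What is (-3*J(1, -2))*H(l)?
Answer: -360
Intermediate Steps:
H(t) = 20
(-3*J(1, -2))*H(l) = -3*6*20 = -18*20 = -360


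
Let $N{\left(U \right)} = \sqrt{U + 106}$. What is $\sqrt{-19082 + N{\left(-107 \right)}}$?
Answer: $\sqrt{-19082 + i} \approx 0.004 + 138.14 i$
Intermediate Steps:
$N{\left(U \right)} = \sqrt{106 + U}$
$\sqrt{-19082 + N{\left(-107 \right)}} = \sqrt{-19082 + \sqrt{106 - 107}} = \sqrt{-19082 + \sqrt{-1}} = \sqrt{-19082 + i}$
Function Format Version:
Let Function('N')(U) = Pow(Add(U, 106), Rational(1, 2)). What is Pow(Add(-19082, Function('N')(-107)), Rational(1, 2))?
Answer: Pow(Add(-19082, I), Rational(1, 2)) ≈ Add(0.004, Mul(138.14, I))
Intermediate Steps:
Function('N')(U) = Pow(Add(106, U), Rational(1, 2))
Pow(Add(-19082, Function('N')(-107)), Rational(1, 2)) = Pow(Add(-19082, Pow(Add(106, -107), Rational(1, 2))), Rational(1, 2)) = Pow(Add(-19082, Pow(-1, Rational(1, 2))), Rational(1, 2)) = Pow(Add(-19082, I), Rational(1, 2))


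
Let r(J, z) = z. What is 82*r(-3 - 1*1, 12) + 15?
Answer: 999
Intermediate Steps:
82*r(-3 - 1*1, 12) + 15 = 82*12 + 15 = 984 + 15 = 999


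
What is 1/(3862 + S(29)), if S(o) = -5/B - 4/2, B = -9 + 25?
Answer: 16/61755 ≈ 0.00025909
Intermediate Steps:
B = 16
S(o) = -37/16 (S(o) = -5/16 - 4/2 = -5*1/16 - 4*½ = -5/16 - 2 = -37/16)
1/(3862 + S(29)) = 1/(3862 - 37/16) = 1/(61755/16) = 16/61755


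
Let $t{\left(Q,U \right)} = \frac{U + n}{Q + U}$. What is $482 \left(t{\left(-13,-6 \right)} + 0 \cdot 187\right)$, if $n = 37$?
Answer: $- \frac{14942}{19} \approx -786.42$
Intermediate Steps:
$t{\left(Q,U \right)} = \frac{37 + U}{Q + U}$ ($t{\left(Q,U \right)} = \frac{U + 37}{Q + U} = \frac{37 + U}{Q + U}$)
$482 \left(t{\left(-13,-6 \right)} + 0 \cdot 187\right) = 482 \left(\frac{37 - 6}{-13 - 6} + 0 \cdot 187\right) = 482 \left(\frac{1}{-19} \cdot 31 + 0\right) = 482 \left(\left(- \frac{1}{19}\right) 31 + 0\right) = 482 \left(- \frac{31}{19} + 0\right) = 482 \left(- \frac{31}{19}\right) = - \frac{14942}{19}$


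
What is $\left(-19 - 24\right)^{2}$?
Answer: $1849$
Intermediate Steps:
$\left(-19 - 24\right)^{2} = \left(-43\right)^{2} = 1849$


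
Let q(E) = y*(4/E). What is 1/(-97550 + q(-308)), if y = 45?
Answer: -77/7511395 ≈ -1.0251e-5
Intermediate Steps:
q(E) = 180/E (q(E) = 45*(4/E) = 180/E)
1/(-97550 + q(-308)) = 1/(-97550 + 180/(-308)) = 1/(-97550 + 180*(-1/308)) = 1/(-97550 - 45/77) = 1/(-7511395/77) = -77/7511395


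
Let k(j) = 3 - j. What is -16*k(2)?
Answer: -16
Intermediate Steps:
-16*k(2) = -16*(3 - 1*2) = -16*(3 - 2) = -16*1 = -16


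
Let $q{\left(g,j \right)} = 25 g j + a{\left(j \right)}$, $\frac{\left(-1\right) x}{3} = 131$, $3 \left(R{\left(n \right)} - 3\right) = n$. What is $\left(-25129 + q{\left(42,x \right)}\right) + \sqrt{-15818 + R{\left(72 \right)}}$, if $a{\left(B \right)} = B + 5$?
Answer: $-438167 + i \sqrt{15791} \approx -4.3817 \cdot 10^{5} + 125.66 i$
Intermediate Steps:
$R{\left(n \right)} = 3 + \frac{n}{3}$
$a{\left(B \right)} = 5 + B$
$x = -393$ ($x = \left(-3\right) 131 = -393$)
$q{\left(g,j \right)} = 5 + j + 25 g j$ ($q{\left(g,j \right)} = 25 g j + \left(5 + j\right) = 5 + j + 25 g j$)
$\left(-25129 + q{\left(42,x \right)}\right) + \sqrt{-15818 + R{\left(72 \right)}} = \left(-25129 + \left(5 - 393 + 25 \cdot 42 \left(-393\right)\right)\right) + \sqrt{-15818 + \left(3 + \frac{1}{3} \cdot 72\right)} = \left(-25129 - 413038\right) + \sqrt{-15818 + \left(3 + 24\right)} = \left(-25129 - 413038\right) + \sqrt{-15818 + 27} = -438167 + \sqrt{-15791} = -438167 + i \sqrt{15791}$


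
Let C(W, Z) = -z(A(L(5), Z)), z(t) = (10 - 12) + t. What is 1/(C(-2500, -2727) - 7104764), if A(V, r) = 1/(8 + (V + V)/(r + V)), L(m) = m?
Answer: -10883/77321126207 ≈ -1.4075e-7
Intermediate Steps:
A(V, r) = 1/(8 + 2*V/(V + r)) (A(V, r) = 1/(8 + (2*V)/(V + r)) = 1/(8 + 2*V/(V + r)))
z(t) = -2 + t
C(W, Z) = 2 - (5 + Z)/(2*(25 + 4*Z)) (C(W, Z) = -(-2 + (5 + Z)/(2*(4*Z + 5*5))) = -(-2 + (5 + Z)/(2*(4*Z + 25))) = -(-2 + (5 + Z)/(2*(25 + 4*Z))) = 2 - (5 + Z)/(2*(25 + 4*Z)))
1/(C(-2500, -2727) - 7104764) = 1/(5*(19 + 3*(-2727))/(2*(25 + 4*(-2727))) - 7104764) = 1/(5*(19 - 8181)/(2*(25 - 10908)) - 7104764) = 1/((5/2)*(-8162)/(-10883) - 7104764) = 1/((5/2)*(-1/10883)*(-8162) - 7104764) = 1/(20405/10883 - 7104764) = 1/(-77321126207/10883) = -10883/77321126207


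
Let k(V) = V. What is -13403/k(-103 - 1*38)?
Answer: 13403/141 ≈ 95.057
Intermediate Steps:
-13403/k(-103 - 1*38) = -13403/(-103 - 1*38) = -13403/(-103 - 38) = -13403/(-141) = -13403*(-1/141) = 13403/141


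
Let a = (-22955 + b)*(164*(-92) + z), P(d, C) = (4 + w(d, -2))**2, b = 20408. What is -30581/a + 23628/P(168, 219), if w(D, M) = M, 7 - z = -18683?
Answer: 54192585239/9174294 ≈ 5907.0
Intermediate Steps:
z = 18690 (z = 7 - 1*(-18683) = 7 + 18683 = 18690)
P(d, C) = 4 (P(d, C) = (4 - 2)**2 = 2**2 = 4)
a = -9174294 (a = (-22955 + 20408)*(164*(-92) + 18690) = -2547*(-15088 + 18690) = -2547*3602 = -9174294)
-30581/a + 23628/P(168, 219) = -30581/(-9174294) + 23628/4 = -30581*(-1/9174294) + 23628*(1/4) = 30581/9174294 + 5907 = 54192585239/9174294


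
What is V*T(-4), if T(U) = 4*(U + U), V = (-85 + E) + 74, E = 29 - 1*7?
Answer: -352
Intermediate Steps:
E = 22 (E = 29 - 7 = 22)
V = 11 (V = (-85 + 22) + 74 = -63 + 74 = 11)
T(U) = 8*U (T(U) = 4*(2*U) = 8*U)
V*T(-4) = 11*(8*(-4)) = 11*(-32) = -352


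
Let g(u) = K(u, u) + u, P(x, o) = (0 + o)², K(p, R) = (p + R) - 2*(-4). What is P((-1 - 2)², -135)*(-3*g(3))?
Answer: -929475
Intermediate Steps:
K(p, R) = 8 + R + p (K(p, R) = (R + p) + 8 = 8 + R + p)
P(x, o) = o²
g(u) = 8 + 3*u (g(u) = (8 + u + u) + u = (8 + 2*u) + u = 8 + 3*u)
P((-1 - 2)², -135)*(-3*g(3)) = (-135)²*(-3*(8 + 3*3)) = 18225*(-3*(8 + 9)) = 18225*(-3*17) = 18225*(-51) = -929475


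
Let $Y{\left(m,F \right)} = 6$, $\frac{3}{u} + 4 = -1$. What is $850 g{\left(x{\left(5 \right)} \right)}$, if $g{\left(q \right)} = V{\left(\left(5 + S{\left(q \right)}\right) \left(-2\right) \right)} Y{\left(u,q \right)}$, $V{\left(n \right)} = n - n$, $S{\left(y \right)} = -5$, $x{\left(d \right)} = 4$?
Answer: $0$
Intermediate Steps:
$u = - \frac{3}{5}$ ($u = \frac{3}{-4 - 1} = \frac{3}{-5} = 3 \left(- \frac{1}{5}\right) = - \frac{3}{5} \approx -0.6$)
$V{\left(n \right)} = 0$
$g{\left(q \right)} = 0$ ($g{\left(q \right)} = 0 \cdot 6 = 0$)
$850 g{\left(x{\left(5 \right)} \right)} = 850 \cdot 0 = 0$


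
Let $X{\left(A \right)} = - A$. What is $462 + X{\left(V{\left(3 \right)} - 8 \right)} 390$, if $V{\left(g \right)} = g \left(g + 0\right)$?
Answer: $72$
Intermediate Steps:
$V{\left(g \right)} = g^{2}$ ($V{\left(g \right)} = g g = g^{2}$)
$462 + X{\left(V{\left(3 \right)} - 8 \right)} 390 = 462 + - (3^{2} - 8) 390 = 462 + - (9 - 8) 390 = 462 + \left(-1\right) 1 \cdot 390 = 462 - 390 = 72$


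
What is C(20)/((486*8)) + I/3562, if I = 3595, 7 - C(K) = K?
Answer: 6965527/6924528 ≈ 1.0059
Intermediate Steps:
C(K) = 7 - K
C(20)/((486*8)) + I/3562 = (7 - 1*20)/((486*8)) + 3595/3562 = (7 - 20)/3888 + 3595*(1/3562) = -13*1/3888 + 3595/3562 = -13/3888 + 3595/3562 = 6965527/6924528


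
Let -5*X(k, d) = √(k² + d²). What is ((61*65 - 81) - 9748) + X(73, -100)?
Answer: -5864 - √15329/5 ≈ -5888.8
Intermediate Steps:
X(k, d) = -√(d² + k²)/5 (X(k, d) = -√(k² + d²)/5 = -√(d² + k²)/5)
((61*65 - 81) - 9748) + X(73, -100) = ((61*65 - 81) - 9748) - √((-100)² + 73²)/5 = ((3965 - 81) - 9748) - √(10000 + 5329)/5 = (3884 - 9748) - √15329/5 = -5864 - √15329/5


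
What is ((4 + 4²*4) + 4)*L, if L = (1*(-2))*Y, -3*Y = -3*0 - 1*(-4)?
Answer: 192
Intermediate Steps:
Y = -4/3 (Y = -(-3*0 - 1*(-4))/3 = -(0 + 4)/3 = -⅓*4 = -4/3 ≈ -1.3333)
L = 8/3 (L = (1*(-2))*(-4/3) = -2*(-4/3) = 8/3 ≈ 2.6667)
((4 + 4²*4) + 4)*L = ((4 + 4²*4) + 4)*(8/3) = ((4 + 16*4) + 4)*(8/3) = ((4 + 64) + 4)*(8/3) = (68 + 4)*(8/3) = 72*(8/3) = 192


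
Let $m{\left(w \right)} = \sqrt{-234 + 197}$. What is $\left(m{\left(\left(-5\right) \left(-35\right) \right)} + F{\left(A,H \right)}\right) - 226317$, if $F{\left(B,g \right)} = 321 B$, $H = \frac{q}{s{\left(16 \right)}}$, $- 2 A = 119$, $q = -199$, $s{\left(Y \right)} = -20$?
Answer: $- \frac{490833}{2} + i \sqrt{37} \approx -2.4542 \cdot 10^{5} + 6.0828 i$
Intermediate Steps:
$A = - \frac{119}{2}$ ($A = \left(- \frac{1}{2}\right) 119 = - \frac{119}{2} \approx -59.5$)
$m{\left(w \right)} = i \sqrt{37}$ ($m{\left(w \right)} = \sqrt{-37} = i \sqrt{37}$)
$H = \frac{199}{20}$ ($H = - \frac{199}{-20} = \left(-199\right) \left(- \frac{1}{20}\right) = \frac{199}{20} \approx 9.95$)
$\left(m{\left(\left(-5\right) \left(-35\right) \right)} + F{\left(A,H \right)}\right) - 226317 = \left(i \sqrt{37} + 321 \left(- \frac{119}{2}\right)\right) - 226317 = \left(i \sqrt{37} - \frac{38199}{2}\right) - 226317 = \left(- \frac{38199}{2} + i \sqrt{37}\right) - 226317 = - \frac{490833}{2} + i \sqrt{37}$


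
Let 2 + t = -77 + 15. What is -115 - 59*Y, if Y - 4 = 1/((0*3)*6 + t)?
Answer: -22405/64 ≈ -350.08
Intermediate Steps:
t = -64 (t = -2 + (-77 + 15) = -2 - 62 = -64)
Y = 255/64 (Y = 4 + 1/((0*3)*6 - 64) = 4 + 1/(0*6 - 64) = 4 + 1/(0 - 64) = 4 + 1/(-64) = 4 - 1/64 = 255/64 ≈ 3.9844)
-115 - 59*Y = -115 - 59*255/64 = -115 - 15045/64 = -22405/64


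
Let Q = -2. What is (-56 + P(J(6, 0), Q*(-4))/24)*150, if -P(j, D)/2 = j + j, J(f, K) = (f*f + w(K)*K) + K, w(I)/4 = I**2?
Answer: -9300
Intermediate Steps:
w(I) = 4*I**2
J(f, K) = K + f**2 + 4*K**3 (J(f, K) = (f*f + (4*K**2)*K) + K = (f**2 + 4*K**3) + K = K + f**2 + 4*K**3)
P(j, D) = -4*j (P(j, D) = -2*(j + j) = -4*j)
(-56 + P(J(6, 0), Q*(-4))/24)*150 = (-56 - 4*(0 + 6**2 + 4*0**3)/24)*150 = (-56 - 4*(0 + 36 + 4*0)*(1/24))*150 = (-56 - 4*(0 + 36 + 0)*(1/24))*150 = (-56 - 4*36*(1/24))*150 = (-56 - 144*1/24)*150 = (-56 - 6)*150 = -62*150 = -9300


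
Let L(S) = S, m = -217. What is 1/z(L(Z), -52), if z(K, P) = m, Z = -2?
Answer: -1/217 ≈ -0.0046083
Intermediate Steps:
z(K, P) = -217
1/z(L(Z), -52) = 1/(-217) = -1/217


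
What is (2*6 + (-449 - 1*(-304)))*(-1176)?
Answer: 156408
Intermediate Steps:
(2*6 + (-449 - 1*(-304)))*(-1176) = (12 + (-449 + 304))*(-1176) = (12 - 145)*(-1176) = -133*(-1176) = 156408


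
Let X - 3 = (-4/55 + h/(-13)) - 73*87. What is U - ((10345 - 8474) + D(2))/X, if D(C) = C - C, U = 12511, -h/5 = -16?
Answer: 56842213757/4543272 ≈ 12511.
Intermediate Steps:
h = 80 (h = -5*(-16) = 80)
X = -4543272/715 (X = 3 + ((-4/55 + 80/(-13)) - 73*87) = 3 + ((-4*1/55 + 80*(-1/13)) - 6351) = 3 + ((-4/55 - 80/13) - 6351) = 3 + (-4452/715 - 6351) = 3 - 4545417/715 = -4543272/715 ≈ -6354.2)
D(C) = 0
U - ((10345 - 8474) + D(2))/X = 12511 - ((10345 - 8474) + 0)/(-4543272/715) = 12511 - (1871 + 0)*(-715)/4543272 = 12511 - 1871*(-715)/4543272 = 12511 - 1*(-1337765/4543272) = 12511 + 1337765/4543272 = 56842213757/4543272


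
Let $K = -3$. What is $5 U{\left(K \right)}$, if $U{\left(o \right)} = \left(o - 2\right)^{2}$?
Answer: $125$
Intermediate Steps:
$U{\left(o \right)} = \left(-2 + o\right)^{2}$
$5 U{\left(K \right)} = 5 \left(-2 - 3\right)^{2} = 5 \left(-5\right)^{2} = 5 \cdot 25 = 125$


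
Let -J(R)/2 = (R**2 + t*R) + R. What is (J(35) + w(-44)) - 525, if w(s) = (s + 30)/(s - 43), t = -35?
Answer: -51751/87 ≈ -594.84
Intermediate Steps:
w(s) = (30 + s)/(-43 + s)
J(R) = -2*R**2 + 68*R (J(R) = -2*((R**2 - 35*R) + R) = -2*(R**2 - 34*R) = -2*R**2 + 68*R)
(J(35) + w(-44)) - 525 = (2*35*(34 - 1*35) + (30 - 44)/(-43 - 44)) - 525 = (2*35*(34 - 35) - 14/(-87)) - 525 = (2*35*(-1) - 1/87*(-14)) - 525 = (-70 + 14/87) - 525 = -6076/87 - 525 = -51751/87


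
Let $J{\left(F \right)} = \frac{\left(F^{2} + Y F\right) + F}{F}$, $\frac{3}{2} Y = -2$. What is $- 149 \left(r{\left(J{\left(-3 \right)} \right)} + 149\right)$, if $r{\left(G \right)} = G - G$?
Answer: $-22201$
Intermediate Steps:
$Y = - \frac{4}{3}$ ($Y = \frac{2}{3} \left(-2\right) = - \frac{4}{3} \approx -1.3333$)
$J{\left(F \right)} = \frac{F^{2} - \frac{F}{3}}{F}$ ($J{\left(F \right)} = \frac{\left(F^{2} - \frac{4 F}{3}\right) + F}{F} = \frac{F^{2} - \frac{F}{3}}{F}$)
$r{\left(G \right)} = 0$
$- 149 \left(r{\left(J{\left(-3 \right)} \right)} + 149\right) = - 149 \left(0 + 149\right) = \left(-149\right) 149 = -22201$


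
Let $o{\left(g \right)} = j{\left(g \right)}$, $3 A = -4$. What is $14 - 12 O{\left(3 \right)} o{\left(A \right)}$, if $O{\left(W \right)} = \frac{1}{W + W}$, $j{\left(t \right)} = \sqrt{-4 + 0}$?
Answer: $- 56 i \approx - 56.0 i$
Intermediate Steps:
$A = - \frac{4}{3}$ ($A = \frac{1}{3} \left(-4\right) = - \frac{4}{3} \approx -1.3333$)
$j{\left(t \right)} = 2 i$ ($j{\left(t \right)} = \sqrt{-4} = 2 i$)
$O{\left(W \right)} = \frac{1}{2 W}$
$o{\left(g \right)} = 2 i$
$14 - 12 O{\left(3 \right)} o{\left(A \right)} = 14 - 12 \frac{1}{2 \cdot 3} \cdot 2 i = 14 - 12 \cdot \frac{1}{2} \cdot \frac{1}{3} \cdot 2 i = 14 \left(-12\right) \frac{1}{6} \cdot 2 i = 14 \left(- 2 \cdot 2 i\right) = 14 \left(- 4 i\right) = - 56 i$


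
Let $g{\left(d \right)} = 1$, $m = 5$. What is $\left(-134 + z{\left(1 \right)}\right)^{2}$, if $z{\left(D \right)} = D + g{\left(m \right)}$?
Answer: $17424$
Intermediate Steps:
$z{\left(D \right)} = 1 + D$ ($z{\left(D \right)} = D + 1 = 1 + D$)
$\left(-134 + z{\left(1 \right)}\right)^{2} = \left(-134 + \left(1 + 1\right)\right)^{2} = \left(-134 + 2\right)^{2} = \left(-132\right)^{2} = 17424$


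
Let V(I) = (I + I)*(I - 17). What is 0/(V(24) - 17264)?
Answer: 0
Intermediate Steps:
V(I) = 2*I*(-17 + I) (V(I) = (2*I)*(-17 + I) = 2*I*(-17 + I))
0/(V(24) - 17264) = 0/(2*24*(-17 + 24) - 17264) = 0/(2*24*7 - 17264) = 0/(336 - 17264) = 0/(-16928) = -1/16928*0 = 0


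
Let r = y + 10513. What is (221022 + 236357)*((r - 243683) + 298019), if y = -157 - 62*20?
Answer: 29021612308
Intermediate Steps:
y = -1397 (y = -157 - 1240 = -1397)
r = 9116 (r = -1397 + 10513 = 9116)
(221022 + 236357)*((r - 243683) + 298019) = (221022 + 236357)*((9116 - 243683) + 298019) = 457379*(-234567 + 298019) = 457379*63452 = 29021612308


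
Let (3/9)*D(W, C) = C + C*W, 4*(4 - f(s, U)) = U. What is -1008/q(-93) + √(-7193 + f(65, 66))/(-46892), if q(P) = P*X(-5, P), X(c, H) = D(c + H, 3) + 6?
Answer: -112/8959 - I*√28822/93784 ≈ -0.012501 - 0.0018102*I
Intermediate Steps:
f(s, U) = 4 - U/4
D(W, C) = 3*C + 3*C*W (D(W, C) = 3*(C + C*W) = 3*C + 3*C*W)
X(c, H) = 15 + 9*H + 9*c (X(c, H) = 3*3*(1 + (c + H)) + 6 = 3*3*(1 + (H + c)) + 6 = 3*3*(1 + H + c) + 6 = (9 + 9*H + 9*c) + 6 = 15 + 9*H + 9*c)
q(P) = P*(-30 + 9*P) (q(P) = P*(15 + 9*P + 9*(-5)) = P*(15 + 9*P - 45) = P*(-30 + 9*P))
-1008/q(-93) + √(-7193 + f(65, 66))/(-46892) = -1008*(-1/(279*(-10 + 3*(-93)))) + √(-7193 + (4 - ¼*66))/(-46892) = -1008*(-1/(279*(-10 - 279))) + √(-7193 + (4 - 33/2))*(-1/46892) = -1008/(3*(-93)*(-289)) + √(-7193 - 25/2)*(-1/46892) = -1008/80631 + √(-14411/2)*(-1/46892) = -1008*1/80631 + (I*√28822/2)*(-1/46892) = -112/8959 - I*√28822/93784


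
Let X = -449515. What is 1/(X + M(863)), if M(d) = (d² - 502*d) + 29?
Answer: -1/137943 ≈ -7.2494e-6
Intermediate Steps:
M(d) = 29 + d² - 502*d
1/(X + M(863)) = 1/(-449515 + (29 + 863² - 502*863)) = 1/(-449515 + (29 + 744769 - 433226)) = 1/(-449515 + 311572) = 1/(-137943) = -1/137943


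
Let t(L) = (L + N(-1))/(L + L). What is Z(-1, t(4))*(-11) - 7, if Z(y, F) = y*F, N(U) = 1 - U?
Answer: 5/4 ≈ 1.2500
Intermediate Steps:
t(L) = (2 + L)/(2*L) (t(L) = (L + (1 - 1*(-1)))/(L + L) = (L + (1 + 1))/((2*L)) = (L + 2)*(1/(2*L)) = (2 + L)*(1/(2*L)) = (2 + L)/(2*L))
Z(y, F) = F*y
Z(-1, t(4))*(-11) - 7 = (((½)*(2 + 4)/4)*(-1))*(-11) - 7 = (((½)*(¼)*6)*(-1))*(-11) - 7 = ((¾)*(-1))*(-11) - 7 = -¾*(-11) - 7 = 33/4 - 7 = 5/4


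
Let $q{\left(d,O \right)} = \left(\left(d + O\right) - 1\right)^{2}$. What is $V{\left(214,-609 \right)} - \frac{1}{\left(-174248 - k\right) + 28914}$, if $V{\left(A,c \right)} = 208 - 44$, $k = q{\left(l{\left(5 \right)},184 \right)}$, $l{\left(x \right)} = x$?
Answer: $\frac{29631193}{180678} \approx 164.0$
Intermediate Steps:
$q{\left(d,O \right)} = \left(-1 + O + d\right)^{2}$ ($q{\left(d,O \right)} = \left(\left(O + d\right) - 1\right)^{2} = \left(-1 + O + d\right)^{2}$)
$k = 35344$ ($k = \left(-1 + 184 + 5\right)^{2} = 188^{2} = 35344$)
$V{\left(A,c \right)} = 164$
$V{\left(214,-609 \right)} - \frac{1}{\left(-174248 - k\right) + 28914} = 164 - \frac{1}{\left(-174248 - 35344\right) + 28914} = 164 - \frac{1}{-209592 + 28914} = 164 - \frac{1}{-180678} = 164 - - \frac{1}{180678} = 164 + \frac{1}{180678} = \frac{29631193}{180678}$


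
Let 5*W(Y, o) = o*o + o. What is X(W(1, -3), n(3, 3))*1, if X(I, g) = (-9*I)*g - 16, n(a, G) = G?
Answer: -242/5 ≈ -48.400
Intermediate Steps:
W(Y, o) = o/5 + o**2/5 (W(Y, o) = (o*o + o)/5 = (o**2 + o)/5 = (o + o**2)/5 = o/5 + o**2/5)
X(I, g) = -16 - 9*I*g (X(I, g) = -9*I*g - 16 = -16 - 9*I*g)
X(W(1, -3), n(3, 3))*1 = (-16 - 9*(1/5)*(-3)*(1 - 3)*3)*1 = (-16 - 9*(1/5)*(-3)*(-2)*3)*1 = (-16 - 9*6/5*3)*1 = (-16 - 162/5)*1 = -242/5*1 = -242/5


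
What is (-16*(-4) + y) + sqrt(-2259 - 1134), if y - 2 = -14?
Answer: 52 + 3*I*sqrt(377) ≈ 52.0 + 58.249*I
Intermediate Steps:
y = -12 (y = 2 - 14 = -12)
(-16*(-4) + y) + sqrt(-2259 - 1134) = (-16*(-4) - 12) + sqrt(-2259 - 1134) = (64 - 12) + sqrt(-3393) = 52 + 3*I*sqrt(377)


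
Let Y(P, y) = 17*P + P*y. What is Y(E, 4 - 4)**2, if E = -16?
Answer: 73984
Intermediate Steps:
Y(E, 4 - 4)**2 = (-16*(17 + (4 - 4)))**2 = (-16*(17 + 0))**2 = (-16*17)**2 = (-272)**2 = 73984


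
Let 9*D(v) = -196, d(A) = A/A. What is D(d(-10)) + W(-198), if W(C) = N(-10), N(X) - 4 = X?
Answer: -250/9 ≈ -27.778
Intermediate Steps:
N(X) = 4 + X
W(C) = -6 (W(C) = 4 - 10 = -6)
d(A) = 1
D(v) = -196/9 (D(v) = (⅑)*(-196) = -196/9)
D(d(-10)) + W(-198) = -196/9 - 6 = -250/9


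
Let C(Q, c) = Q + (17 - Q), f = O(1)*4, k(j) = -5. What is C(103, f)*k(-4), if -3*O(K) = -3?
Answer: -85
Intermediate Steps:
O(K) = 1 (O(K) = -1/3*(-3) = 1)
f = 4 (f = 1*4 = 4)
C(Q, c) = 17
C(103, f)*k(-4) = 17*(-5) = -85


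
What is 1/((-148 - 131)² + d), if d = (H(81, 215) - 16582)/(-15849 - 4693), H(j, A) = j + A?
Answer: 10271/799513054 ≈ 1.2847e-5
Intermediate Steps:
H(j, A) = A + j
d = 8143/10271 (d = ((215 + 81) - 16582)/(-15849 - 4693) = (296 - 16582)/(-20542) = -16286*(-1/20542) = 8143/10271 ≈ 0.79281)
1/((-148 - 131)² + d) = 1/((-148 - 131)² + 8143/10271) = 1/((-279)² + 8143/10271) = 1/(77841 + 8143/10271) = 1/(799513054/10271) = 10271/799513054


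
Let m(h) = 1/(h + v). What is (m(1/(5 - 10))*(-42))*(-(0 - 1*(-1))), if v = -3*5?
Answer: -105/38 ≈ -2.7632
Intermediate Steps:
v = -15
m(h) = 1/(-15 + h) (m(h) = 1/(h - 15) = 1/(-15 + h))
(m(1/(5 - 10))*(-42))*(-(0 - 1*(-1))) = (-42/(-15 + 1/(5 - 10)))*(-(0 - 1*(-1))) = (-42/(-15 + 1/(-5)))*(-(0 + 1)) = (-42/(-15 - ⅕))*(-1*1) = (-42/(-76/5))*(-1) = -5/76*(-42)*(-1) = (105/38)*(-1) = -105/38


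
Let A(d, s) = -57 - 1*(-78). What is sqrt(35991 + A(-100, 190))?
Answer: 2*sqrt(9003) ≈ 189.77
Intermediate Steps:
A(d, s) = 21 (A(d, s) = -57 + 78 = 21)
sqrt(35991 + A(-100, 190)) = sqrt(35991 + 21) = sqrt(36012) = 2*sqrt(9003)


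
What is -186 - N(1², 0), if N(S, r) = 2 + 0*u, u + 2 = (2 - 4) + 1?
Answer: -188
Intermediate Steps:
u = -3 (u = -2 + ((2 - 4) + 1) = -2 + (-2 + 1) = -2 - 1 = -3)
N(S, r) = 2 (N(S, r) = 2 + 0*(-3) = 2 + 0 = 2)
-186 - N(1², 0) = -186 - 1*2 = -186 - 2 = -188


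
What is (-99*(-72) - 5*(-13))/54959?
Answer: 7193/54959 ≈ 0.13088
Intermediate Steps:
(-99*(-72) - 5*(-13))/54959 = (7128 + 65)*(1/54959) = 7193*(1/54959) = 7193/54959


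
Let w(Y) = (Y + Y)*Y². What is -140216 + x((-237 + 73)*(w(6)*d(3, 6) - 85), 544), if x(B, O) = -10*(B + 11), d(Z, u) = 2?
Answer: 1137234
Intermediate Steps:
w(Y) = 2*Y³ (w(Y) = (2*Y)*Y² = 2*Y³)
x(B, O) = -110 - 10*B (x(B, O) = -10*(11 + B) = -110 - 10*B)
-140216 + x((-237 + 73)*(w(6)*d(3, 6) - 85), 544) = -140216 + (-110 - 10*(-237 + 73)*((2*6³)*2 - 85)) = -140216 + (-110 - (-1640)*((2*216)*2 - 85)) = -140216 + (-110 - (-1640)*(432*2 - 85)) = -140216 + (-110 - (-1640)*(864 - 85)) = -140216 + (-110 - (-1640)*779) = -140216 + (-110 - 10*(-127756)) = -140216 + (-110 + 1277560) = -140216 + 1277450 = 1137234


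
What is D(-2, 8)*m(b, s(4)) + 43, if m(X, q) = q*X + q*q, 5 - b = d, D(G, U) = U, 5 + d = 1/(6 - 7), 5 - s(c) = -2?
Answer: 1051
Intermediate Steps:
s(c) = 7 (s(c) = 5 - 1*(-2) = 5 + 2 = 7)
d = -6 (d = -5 + 1/(6 - 7) = -5 + 1/(-1) = -5 - 1 = -6)
b = 11 (b = 5 - 1*(-6) = 5 + 6 = 11)
m(X, q) = q² + X*q (m(X, q) = X*q + q² = q² + X*q)
D(-2, 8)*m(b, s(4)) + 43 = 8*(7*(11 + 7)) + 43 = 8*(7*18) + 43 = 8*126 + 43 = 1008 + 43 = 1051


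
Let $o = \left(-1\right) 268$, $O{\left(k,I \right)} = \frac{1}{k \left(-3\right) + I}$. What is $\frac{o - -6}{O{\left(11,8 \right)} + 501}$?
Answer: $- \frac{3275}{6262} \approx -0.523$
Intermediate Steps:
$O{\left(k,I \right)} = \frac{1}{I - 3 k}$ ($O{\left(k,I \right)} = \frac{1}{- 3 k + I} = \frac{1}{I - 3 k}$)
$o = -268$
$\frac{o - -6}{O{\left(11,8 \right)} + 501} = \frac{-268 - -6}{\frac{1}{8 - 33} + 501} = \frac{-268 + \left(-6 + 12\right)}{\frac{1}{8 - 33} + 501} = \frac{-268 + 6}{\frac{1}{-25} + 501} = - \frac{262}{- \frac{1}{25} + 501} = - \frac{262}{\frac{12524}{25}} = \left(-262\right) \frac{25}{12524} = - \frac{3275}{6262}$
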